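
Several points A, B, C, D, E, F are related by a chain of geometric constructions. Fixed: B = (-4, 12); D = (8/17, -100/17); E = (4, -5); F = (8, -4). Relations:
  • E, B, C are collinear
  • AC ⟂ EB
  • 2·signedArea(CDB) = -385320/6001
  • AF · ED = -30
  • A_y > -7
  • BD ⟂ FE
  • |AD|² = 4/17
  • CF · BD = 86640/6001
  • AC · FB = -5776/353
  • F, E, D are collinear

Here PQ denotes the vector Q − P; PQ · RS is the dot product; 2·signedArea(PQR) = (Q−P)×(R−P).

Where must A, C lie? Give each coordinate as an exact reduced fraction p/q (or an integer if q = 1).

1. A_x = 0  [line 60/17·x + 15/17·y + 90/17 = 0 ∩ |AD|² = 4/17]
2. A_y = -6  [line 60/17·x + 15/17·y + 90/17 = 0 ∩ |AD|² = 4/17]
   → A = (0, -6)
3. C_x = 1292/353  [AC · FB = -5776/353 ∩ E, B, C are collinear]
4. C_y = -1510/353  [AC · FB = -5776/353 ∩ E, B, C are collinear]
   → C = (1292/353, -1510/353)

A = (0, -6)
C = (1292/353, -1510/353)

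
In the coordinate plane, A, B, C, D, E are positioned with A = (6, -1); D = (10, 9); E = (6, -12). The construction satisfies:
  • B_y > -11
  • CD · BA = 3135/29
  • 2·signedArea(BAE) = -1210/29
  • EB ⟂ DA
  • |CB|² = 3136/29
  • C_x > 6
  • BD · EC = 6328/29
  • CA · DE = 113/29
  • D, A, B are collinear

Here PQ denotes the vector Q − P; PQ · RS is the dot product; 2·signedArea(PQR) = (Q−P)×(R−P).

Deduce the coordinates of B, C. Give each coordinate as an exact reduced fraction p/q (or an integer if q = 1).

B = (64/29, -304/29)
C = (176/29, -24/29)

1. B_x = 64/29  [D, A, B are collinear ∩ EB ⟂ DA]
2. B_y = -304/29  [D, A, B are collinear ∩ EB ⟂ DA]
   → B = (64/29, -304/29)
3. C_x = 176/29  [CA · DE = 113/29 ∩ CD · BA = 3135/29]
4. C_y = -24/29  [CA · DE = 113/29 ∩ CD · BA = 3135/29]
   → C = (176/29, -24/29)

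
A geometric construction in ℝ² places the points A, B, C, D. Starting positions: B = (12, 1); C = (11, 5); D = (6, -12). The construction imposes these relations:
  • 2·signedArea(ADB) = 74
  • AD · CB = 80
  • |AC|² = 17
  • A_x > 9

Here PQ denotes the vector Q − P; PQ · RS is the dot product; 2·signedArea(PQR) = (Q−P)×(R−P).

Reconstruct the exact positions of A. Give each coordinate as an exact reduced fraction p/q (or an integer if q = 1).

1. A_x = 10  [2·signedArea(ADB) = 74 ∩ AD · CB = 80]
2. A_y = 9  [2·signedArea(ADB) = 74 ∩ AD · CB = 80]
   → A = (10, 9)

A = (10, 9)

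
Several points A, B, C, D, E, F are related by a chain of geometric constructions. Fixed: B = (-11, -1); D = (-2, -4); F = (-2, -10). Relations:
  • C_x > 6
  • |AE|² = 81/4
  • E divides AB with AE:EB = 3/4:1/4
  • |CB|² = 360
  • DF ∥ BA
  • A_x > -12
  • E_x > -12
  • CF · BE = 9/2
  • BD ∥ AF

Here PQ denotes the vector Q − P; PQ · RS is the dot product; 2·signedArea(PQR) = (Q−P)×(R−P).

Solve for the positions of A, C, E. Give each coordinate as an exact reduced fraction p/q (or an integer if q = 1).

A = (-11, -7)
C = (7, -7)
E = (-11, -5/2)

1. A_x = -11  [BD ∥ AF ∩ DF ∥ BA]
2. A_y = -7  [BD ∥ AF ∩ DF ∥ BA]
   → A = (-11, -7)
3. E_x = -11  [E divides AB with AE:EB = 3/4:1/4]
4. E_y = -5/2  [E divides AB with AE:EB = 3/4:1/4]
   → E = (-11, -5/2)
5. C_y = -7  [CF · BE = 9/2]
6. C_x = 7  [|CB|² = 360]
   → C = (7, -7)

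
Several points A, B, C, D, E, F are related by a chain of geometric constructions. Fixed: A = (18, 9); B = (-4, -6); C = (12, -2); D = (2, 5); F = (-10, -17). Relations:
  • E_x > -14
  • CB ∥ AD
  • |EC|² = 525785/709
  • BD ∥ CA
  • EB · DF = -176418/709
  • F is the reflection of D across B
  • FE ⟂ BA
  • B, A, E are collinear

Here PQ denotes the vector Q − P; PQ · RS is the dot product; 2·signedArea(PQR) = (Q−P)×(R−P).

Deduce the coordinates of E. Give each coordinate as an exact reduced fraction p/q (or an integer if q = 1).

1. E_x = -9370/709  [B, A, E are collinear ∩ FE ⟂ BA]
2. E_y = -8709/709  [B, A, E are collinear ∩ FE ⟂ BA]
   → E = (-9370/709, -8709/709)

E = (-9370/709, -8709/709)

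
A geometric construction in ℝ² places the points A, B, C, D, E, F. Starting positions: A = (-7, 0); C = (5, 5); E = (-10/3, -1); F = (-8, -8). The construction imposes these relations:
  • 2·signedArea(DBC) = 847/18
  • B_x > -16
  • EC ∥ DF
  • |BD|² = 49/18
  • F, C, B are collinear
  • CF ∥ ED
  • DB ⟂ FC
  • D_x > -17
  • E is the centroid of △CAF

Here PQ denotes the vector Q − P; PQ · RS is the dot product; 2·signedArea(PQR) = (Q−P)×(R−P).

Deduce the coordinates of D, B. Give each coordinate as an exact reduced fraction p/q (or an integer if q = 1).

B = (-91/6, -91/6)
D = (-49/3, -14)

1. D_x = -49/3  [EC ∥ DF ∩ CF ∥ ED]
2. D_y = -14  [EC ∥ DF ∩ CF ∥ ED]
   → D = (-49/3, -14)
3. B_x = -91/6  [F, C, B are collinear ∩ DB ⟂ FC]
4. B_y = -91/6  [F, C, B are collinear ∩ DB ⟂ FC]
   → B = (-91/6, -91/6)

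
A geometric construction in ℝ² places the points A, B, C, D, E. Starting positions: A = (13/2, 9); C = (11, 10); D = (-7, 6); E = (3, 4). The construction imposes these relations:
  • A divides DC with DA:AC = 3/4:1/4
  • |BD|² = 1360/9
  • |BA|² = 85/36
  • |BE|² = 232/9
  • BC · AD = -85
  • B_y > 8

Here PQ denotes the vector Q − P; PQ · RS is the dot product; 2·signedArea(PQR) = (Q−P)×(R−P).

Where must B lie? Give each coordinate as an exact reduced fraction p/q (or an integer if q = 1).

1. B_x = 5  [line 27/2·x + 3·y + -187/2 = 0 ∩ |BE|² = 232/9]
2. B_y = 26/3  [line 27/2·x + 3·y + -187/2 = 0 ∩ |BE|² = 232/9]
   → B = (5, 26/3)

B = (5, 26/3)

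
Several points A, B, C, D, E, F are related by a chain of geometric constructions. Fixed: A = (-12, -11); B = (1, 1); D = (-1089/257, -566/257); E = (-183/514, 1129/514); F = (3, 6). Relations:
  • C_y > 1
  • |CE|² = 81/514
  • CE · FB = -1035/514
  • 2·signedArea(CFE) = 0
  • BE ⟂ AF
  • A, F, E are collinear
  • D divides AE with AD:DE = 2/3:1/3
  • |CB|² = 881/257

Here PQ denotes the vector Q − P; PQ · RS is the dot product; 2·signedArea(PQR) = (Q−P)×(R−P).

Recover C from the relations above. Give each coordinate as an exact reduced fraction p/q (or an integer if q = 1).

1. C_x = -159/257  [2·signedArea(CFE) = 0 ∩ CE · FB = -1035/514]
2. C_y = 488/257  [2·signedArea(CFE) = 0 ∩ CE · FB = -1035/514]
   → C = (-159/257, 488/257)

C = (-159/257, 488/257)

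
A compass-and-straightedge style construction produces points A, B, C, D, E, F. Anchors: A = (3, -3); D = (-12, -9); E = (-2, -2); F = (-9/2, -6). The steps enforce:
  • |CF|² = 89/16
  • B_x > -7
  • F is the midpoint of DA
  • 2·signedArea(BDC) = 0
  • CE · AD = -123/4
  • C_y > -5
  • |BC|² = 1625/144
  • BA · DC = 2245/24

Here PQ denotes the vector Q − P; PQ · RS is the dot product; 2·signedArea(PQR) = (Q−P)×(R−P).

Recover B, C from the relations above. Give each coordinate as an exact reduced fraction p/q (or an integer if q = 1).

B = (-37/6, -17/3)
C = (-13/4, -4)

1. C_x = -13/4  [line 15·x + 6·y + 291/4 = 0 ∩ |CF|² = 89/16]
2. C_y = -4  [line 15·x + 6·y + 291/4 = 0 ∩ |CF|² = 89/16]
   → C = (-13/4, -4)
3. B_x = -37/6  [2·signedArea(BDC) = 0 ∩ BA · DC = 2245/24]
4. B_y = -17/3  [2·signedArea(BDC) = 0 ∩ BA · DC = 2245/24]
   → B = (-37/6, -17/3)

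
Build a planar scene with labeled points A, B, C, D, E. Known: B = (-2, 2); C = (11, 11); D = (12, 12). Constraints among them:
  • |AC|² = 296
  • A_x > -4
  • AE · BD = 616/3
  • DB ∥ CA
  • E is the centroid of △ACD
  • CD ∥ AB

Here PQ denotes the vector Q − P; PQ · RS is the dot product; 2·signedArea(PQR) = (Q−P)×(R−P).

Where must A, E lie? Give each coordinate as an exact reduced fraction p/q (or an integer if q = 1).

A = (-3, 1)
E = (20/3, 8)

1. A_x = -3  [CD ∥ AB ∩ DB ∥ CA]
2. A_y = 1  [CD ∥ AB ∩ DB ∥ CA]
   → A = (-3, 1)
3. E_x = 20/3  [E is the centroid of △ACD]
4. E_y = 8  [E is the centroid of △ACD]
   → E = (20/3, 8)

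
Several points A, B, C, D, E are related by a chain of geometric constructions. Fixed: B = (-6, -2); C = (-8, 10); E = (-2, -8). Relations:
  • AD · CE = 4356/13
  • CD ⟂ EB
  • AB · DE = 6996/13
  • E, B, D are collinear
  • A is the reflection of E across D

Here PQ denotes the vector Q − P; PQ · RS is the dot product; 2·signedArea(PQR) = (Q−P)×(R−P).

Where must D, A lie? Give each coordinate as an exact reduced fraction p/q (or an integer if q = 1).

A = (-290/13, 292/13)
D = (-158/13, 94/13)

1. D_x = -158/13  [E, B, D are collinear ∩ CD ⟂ EB]
2. D_y = 94/13  [E, B, D are collinear ∩ CD ⟂ EB]
   → D = (-158/13, 94/13)
3. A_x = -290/13  [A is the reflection of E across D]
4. A_y = 292/13  [A is the reflection of E across D]
   → A = (-290/13, 292/13)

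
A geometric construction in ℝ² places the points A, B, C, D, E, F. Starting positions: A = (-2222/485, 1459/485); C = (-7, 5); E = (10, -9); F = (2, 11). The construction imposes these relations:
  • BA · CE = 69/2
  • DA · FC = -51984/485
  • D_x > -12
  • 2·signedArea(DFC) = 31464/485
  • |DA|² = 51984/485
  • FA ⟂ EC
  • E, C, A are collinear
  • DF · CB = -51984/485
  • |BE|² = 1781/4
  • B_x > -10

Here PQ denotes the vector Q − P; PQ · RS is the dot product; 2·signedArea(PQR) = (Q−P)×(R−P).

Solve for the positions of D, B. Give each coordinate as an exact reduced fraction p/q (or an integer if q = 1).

1. D_x = -5414/485  [2·signedArea(DFC) = 31464/485 ∩ DA · FC = -51984/485]
2. D_y = -2417/485  [2·signedArea(DFC) = 31464/485 ∩ DA · FC = -51984/485]
   → D = (-5414/485, -2417/485)
3. B_x = -8809/970  [BA · CE = 69/2 ∩ DF · CB = -51984/485]
4. B_y = 4/485  [BA · CE = 69/2 ∩ DF · CB = -51984/485]
   → B = (-8809/970, 4/485)

B = (-8809/970, 4/485)
D = (-5414/485, -2417/485)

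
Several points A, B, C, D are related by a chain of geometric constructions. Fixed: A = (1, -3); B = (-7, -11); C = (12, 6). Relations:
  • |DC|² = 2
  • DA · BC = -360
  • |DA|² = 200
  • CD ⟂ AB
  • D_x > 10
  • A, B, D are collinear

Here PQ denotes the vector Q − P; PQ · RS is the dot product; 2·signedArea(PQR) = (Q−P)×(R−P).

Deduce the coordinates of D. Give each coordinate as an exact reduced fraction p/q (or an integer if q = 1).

D = (11, 7)

1. D_x = 11  [A, B, D are collinear ∩ CD ⟂ AB]
2. D_y = 7  [A, B, D are collinear ∩ CD ⟂ AB]
   → D = (11, 7)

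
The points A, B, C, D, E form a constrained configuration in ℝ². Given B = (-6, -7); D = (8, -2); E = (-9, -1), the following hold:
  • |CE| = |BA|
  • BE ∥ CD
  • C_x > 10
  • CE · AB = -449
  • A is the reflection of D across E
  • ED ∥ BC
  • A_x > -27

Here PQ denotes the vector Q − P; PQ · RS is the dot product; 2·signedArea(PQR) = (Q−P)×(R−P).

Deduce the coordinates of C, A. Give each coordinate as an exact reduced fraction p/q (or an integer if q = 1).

A = (-26, 0)
C = (11, -8)

1. C_x = 11  [BE ∥ CD ∩ ED ∥ BC]
2. C_y = -8  [BE ∥ CD ∩ ED ∥ BC]
   → C = (11, -8)
3. A_x = -26  [A is the reflection of D across E]
4. A_y = 0  [A is the reflection of D across E]
   → A = (-26, 0)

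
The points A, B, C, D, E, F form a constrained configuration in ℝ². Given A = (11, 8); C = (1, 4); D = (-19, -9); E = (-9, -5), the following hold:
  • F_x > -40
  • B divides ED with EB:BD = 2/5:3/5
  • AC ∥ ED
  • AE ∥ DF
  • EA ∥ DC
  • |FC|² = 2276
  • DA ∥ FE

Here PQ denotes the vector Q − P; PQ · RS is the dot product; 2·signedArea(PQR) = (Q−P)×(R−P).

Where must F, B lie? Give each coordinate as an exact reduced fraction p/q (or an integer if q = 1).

B = (-13, -33/5)
F = (-39, -22)

1. F_x = -39  [DA ∥ FE ∩ AE ∥ DF]
2. F_y = -22  [DA ∥ FE ∩ AE ∥ DF]
   → F = (-39, -22)
3. B_x = -13  [B divides ED with EB:BD = 2/5:3/5]
4. B_y = -33/5  [B divides ED with EB:BD = 2/5:3/5]
   → B = (-13, -33/5)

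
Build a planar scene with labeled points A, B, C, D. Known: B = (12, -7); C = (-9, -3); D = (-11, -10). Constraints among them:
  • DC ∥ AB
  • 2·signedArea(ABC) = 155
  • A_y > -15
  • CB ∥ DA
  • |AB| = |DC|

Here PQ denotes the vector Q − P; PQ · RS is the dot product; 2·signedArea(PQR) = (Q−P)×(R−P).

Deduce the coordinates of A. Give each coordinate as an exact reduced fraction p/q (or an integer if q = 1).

1. A_x = 10  [DC ∥ AB ∩ CB ∥ DA]
2. A_y = -14  [DC ∥ AB ∩ CB ∥ DA]
   → A = (10, -14)

A = (10, -14)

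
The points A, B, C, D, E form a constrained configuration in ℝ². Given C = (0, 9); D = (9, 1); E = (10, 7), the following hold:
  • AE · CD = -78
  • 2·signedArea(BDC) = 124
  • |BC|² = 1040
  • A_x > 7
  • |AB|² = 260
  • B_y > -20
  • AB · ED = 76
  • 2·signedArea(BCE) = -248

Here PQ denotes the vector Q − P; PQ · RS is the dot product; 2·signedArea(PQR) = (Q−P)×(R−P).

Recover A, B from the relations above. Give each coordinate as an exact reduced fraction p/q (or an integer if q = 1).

A = (8, -5)
B = (16, -19)

1. B_x = 16  [2·signedArea(BCE) = -248 ∩ 2·signedArea(BDC) = 124]
2. B_y = -19  [2·signedArea(BCE) = -248 ∩ 2·signedArea(BDC) = 124]
   → B = (16, -19)
3. A_x = 8  [AB · ED = 76 ∩ AE · CD = -78]
4. A_y = -5  [AB · ED = 76 ∩ AE · CD = -78]
   → A = (8, -5)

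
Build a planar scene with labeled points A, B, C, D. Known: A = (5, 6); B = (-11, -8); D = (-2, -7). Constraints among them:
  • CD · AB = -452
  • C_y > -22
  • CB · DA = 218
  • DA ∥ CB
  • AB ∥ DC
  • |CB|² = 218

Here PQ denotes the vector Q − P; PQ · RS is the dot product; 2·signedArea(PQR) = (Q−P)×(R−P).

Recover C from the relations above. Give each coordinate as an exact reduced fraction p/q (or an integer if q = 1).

1. C_x = -18  [DA ∥ CB ∩ AB ∥ DC]
2. C_y = -21  [DA ∥ CB ∩ AB ∥ DC]
   → C = (-18, -21)

C = (-18, -21)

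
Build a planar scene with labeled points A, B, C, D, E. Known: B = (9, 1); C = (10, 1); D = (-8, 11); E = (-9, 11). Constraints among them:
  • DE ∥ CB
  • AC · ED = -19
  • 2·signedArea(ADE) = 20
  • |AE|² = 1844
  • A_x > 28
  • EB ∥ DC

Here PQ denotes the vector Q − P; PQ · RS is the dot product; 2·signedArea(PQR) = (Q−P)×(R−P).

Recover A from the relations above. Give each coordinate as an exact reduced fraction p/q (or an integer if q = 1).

1. A_x = 29  [2·signedArea(ADE) = 20 ∩ AC · ED = -19]
2. A_y = -9  [2·signedArea(ADE) = 20 ∩ AC · ED = -19]
   → A = (29, -9)

A = (29, -9)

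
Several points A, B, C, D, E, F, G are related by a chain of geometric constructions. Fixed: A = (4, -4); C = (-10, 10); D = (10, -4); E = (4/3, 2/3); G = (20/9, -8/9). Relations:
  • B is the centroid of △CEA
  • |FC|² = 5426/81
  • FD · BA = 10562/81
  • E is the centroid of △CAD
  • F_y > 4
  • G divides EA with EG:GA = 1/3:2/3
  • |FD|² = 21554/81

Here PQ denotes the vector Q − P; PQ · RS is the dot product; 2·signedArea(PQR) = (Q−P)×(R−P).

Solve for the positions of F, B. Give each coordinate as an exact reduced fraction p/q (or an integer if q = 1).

1. B_x = -14/9  [B is the centroid of △CEA]
2. B_y = 20/9  [B is the centroid of △CEA]
   → B = (-14/9, 20/9)
3. F_x = -35/9  [line -50/9·x + 56/9·y + -4046/81 = 0 ∩ |FC|² = 5426/81]
4. F_y = 41/9  [line -50/9·x + 56/9·y + -4046/81 = 0 ∩ |FC|² = 5426/81]
   → F = (-35/9, 41/9)

B = (-14/9, 20/9)
F = (-35/9, 41/9)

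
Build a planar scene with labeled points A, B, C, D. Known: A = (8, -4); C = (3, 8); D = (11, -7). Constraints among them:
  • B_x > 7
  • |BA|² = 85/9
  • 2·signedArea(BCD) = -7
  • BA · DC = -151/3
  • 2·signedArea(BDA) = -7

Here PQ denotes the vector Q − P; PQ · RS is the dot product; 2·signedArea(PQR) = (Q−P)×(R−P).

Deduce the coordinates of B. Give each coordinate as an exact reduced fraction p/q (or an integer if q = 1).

B = (22/3, -1)

1. B_x = 22/3  [2·signedArea(BCD) = -7 ∩ BA · DC = -151/3]
2. B_y = -1  [2·signedArea(BCD) = -7 ∩ BA · DC = -151/3]
   → B = (22/3, -1)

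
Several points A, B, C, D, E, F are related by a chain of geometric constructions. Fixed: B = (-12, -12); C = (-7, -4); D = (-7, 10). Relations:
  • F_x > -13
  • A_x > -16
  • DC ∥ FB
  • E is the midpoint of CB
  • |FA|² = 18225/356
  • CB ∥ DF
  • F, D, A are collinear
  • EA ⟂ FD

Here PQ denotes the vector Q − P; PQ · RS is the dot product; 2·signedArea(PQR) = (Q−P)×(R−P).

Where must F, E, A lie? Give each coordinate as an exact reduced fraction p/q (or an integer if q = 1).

A = (-2811/178, -362/89)
E = (-19/2, -8)
F = (-12, 2)

1. F_x = -12  [DC ∥ FB ∩ CB ∥ DF]
2. F_y = 2  [DC ∥ FB ∩ CB ∥ DF]
   → F = (-12, 2)
3. E_x = -19/2  [E is the midpoint of CB]
4. E_y = -8  [E is the midpoint of CB]
   → E = (-19/2, -8)
5. A_x = -2811/178  [F, D, A are collinear ∩ EA ⟂ FD]
6. A_y = -362/89  [F, D, A are collinear ∩ EA ⟂ FD]
   → A = (-2811/178, -362/89)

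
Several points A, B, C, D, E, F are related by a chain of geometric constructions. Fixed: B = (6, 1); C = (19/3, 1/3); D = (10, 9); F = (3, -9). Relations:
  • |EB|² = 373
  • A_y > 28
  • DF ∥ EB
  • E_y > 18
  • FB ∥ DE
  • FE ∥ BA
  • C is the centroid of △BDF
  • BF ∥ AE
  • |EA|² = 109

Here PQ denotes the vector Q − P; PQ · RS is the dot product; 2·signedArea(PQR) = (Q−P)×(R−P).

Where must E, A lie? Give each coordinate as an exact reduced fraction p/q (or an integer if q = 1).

1. E_x = 13  [DF ∥ EB ∩ FB ∥ DE]
2. E_y = 19  [DF ∥ EB ∩ FB ∥ DE]
   → E = (13, 19)
3. A_x = 16  [BF ∥ AE ∩ FE ∥ BA]
4. A_y = 29  [BF ∥ AE ∩ FE ∥ BA]
   → A = (16, 29)

A = (16, 29)
E = (13, 19)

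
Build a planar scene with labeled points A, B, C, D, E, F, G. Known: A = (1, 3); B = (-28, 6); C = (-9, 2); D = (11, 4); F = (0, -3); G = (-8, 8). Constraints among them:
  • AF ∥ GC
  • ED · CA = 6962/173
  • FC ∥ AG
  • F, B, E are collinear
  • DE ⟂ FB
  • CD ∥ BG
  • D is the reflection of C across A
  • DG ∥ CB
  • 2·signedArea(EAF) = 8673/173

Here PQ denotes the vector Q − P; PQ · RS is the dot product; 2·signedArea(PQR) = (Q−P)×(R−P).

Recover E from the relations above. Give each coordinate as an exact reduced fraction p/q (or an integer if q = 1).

E = (1372/173, -960/173)

1. E_x = 1372/173  [F, B, E are collinear ∩ DE ⟂ FB]
2. E_y = -960/173  [F, B, E are collinear ∩ DE ⟂ FB]
   → E = (1372/173, -960/173)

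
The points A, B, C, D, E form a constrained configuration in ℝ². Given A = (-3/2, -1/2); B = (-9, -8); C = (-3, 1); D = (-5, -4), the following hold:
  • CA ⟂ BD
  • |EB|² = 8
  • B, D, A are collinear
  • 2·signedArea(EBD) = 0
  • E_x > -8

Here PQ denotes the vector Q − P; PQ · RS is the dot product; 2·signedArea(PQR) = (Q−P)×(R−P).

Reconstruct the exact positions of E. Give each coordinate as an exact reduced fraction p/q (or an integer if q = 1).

E = (-7, -6)

1. E_x = -7  [line -4·x + 4·y + -4 = 0 ∩ |EB|² = 8]
2. E_y = -6  [line -4·x + 4·y + -4 = 0 ∩ |EB|² = 8]
   → E = (-7, -6)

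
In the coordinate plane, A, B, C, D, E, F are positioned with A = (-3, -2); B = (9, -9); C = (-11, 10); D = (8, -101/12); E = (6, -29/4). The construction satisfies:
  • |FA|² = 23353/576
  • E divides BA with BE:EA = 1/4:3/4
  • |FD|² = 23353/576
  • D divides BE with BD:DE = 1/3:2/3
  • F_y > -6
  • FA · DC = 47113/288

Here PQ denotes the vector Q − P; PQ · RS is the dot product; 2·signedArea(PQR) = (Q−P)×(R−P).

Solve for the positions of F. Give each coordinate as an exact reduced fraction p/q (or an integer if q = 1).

F = (5/2, -125/24)

1. F_x = 5/2  [line 19·x + -221/12·y + -41305/288 = 0 ∩ |FA|² = 23353/576]
2. F_y = -125/24  [line 19·x + -221/12·y + -41305/288 = 0 ∩ |FA|² = 23353/576]
   → F = (5/2, -125/24)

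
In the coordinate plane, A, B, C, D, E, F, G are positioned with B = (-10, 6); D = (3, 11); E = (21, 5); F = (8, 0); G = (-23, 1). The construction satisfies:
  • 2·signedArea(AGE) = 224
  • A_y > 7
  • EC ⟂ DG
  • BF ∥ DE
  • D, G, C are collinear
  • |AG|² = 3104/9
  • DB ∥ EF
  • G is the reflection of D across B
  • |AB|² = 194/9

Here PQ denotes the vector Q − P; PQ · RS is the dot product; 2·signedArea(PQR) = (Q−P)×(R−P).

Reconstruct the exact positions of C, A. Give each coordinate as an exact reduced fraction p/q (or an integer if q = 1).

A = (-17/3, 23/3)
C = (1617/97, 1577/97)

1. C_x = 1617/97  [D, G, C are collinear ∩ EC ⟂ DG]
2. C_y = 1577/97  [D, G, C are collinear ∩ EC ⟂ DG]
   → C = (1617/97, 1577/97)
3. A_x = -17/3  [line -4·x + 44·y + -360 = 0 ∩ |AB|² = 194/9]
4. A_y = 23/3  [line -4·x + 44·y + -360 = 0 ∩ |AB|² = 194/9]
   → A = (-17/3, 23/3)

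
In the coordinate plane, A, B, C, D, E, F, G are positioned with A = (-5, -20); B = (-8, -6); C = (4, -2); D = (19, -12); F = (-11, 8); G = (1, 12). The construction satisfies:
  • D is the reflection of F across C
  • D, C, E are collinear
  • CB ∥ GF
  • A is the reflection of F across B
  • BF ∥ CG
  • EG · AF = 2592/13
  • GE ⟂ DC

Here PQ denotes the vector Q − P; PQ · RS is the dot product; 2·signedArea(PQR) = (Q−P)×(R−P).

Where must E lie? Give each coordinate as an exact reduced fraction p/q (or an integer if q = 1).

1. E_x = -59/13  [D, C, E are collinear ∩ GE ⟂ DC]
2. E_y = 48/13  [D, C, E are collinear ∩ GE ⟂ DC]
   → E = (-59/13, 48/13)

E = (-59/13, 48/13)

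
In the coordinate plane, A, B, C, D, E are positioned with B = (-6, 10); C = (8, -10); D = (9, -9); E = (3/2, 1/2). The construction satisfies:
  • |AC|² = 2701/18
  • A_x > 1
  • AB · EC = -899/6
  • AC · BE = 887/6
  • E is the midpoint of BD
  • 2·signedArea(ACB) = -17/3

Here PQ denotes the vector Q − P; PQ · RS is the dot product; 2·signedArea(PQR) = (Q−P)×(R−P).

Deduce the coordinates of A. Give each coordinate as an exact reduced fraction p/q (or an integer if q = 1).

A = (7/6, 1/6)

1. A_x = 7/6  [2·signedArea(ACB) = -17/3 ∩ AB · EC = -899/6]
2. A_y = 1/6  [2·signedArea(ACB) = -17/3 ∩ AB · EC = -899/6]
   → A = (7/6, 1/6)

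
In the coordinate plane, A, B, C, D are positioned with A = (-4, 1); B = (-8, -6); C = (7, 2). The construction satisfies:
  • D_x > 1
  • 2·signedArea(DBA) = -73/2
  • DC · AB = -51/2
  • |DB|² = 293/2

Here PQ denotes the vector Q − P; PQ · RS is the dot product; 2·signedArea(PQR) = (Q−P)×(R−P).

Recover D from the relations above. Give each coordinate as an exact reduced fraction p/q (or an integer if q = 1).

D = (3/2, 3/2)

1. D_x = 3/2  [DC · AB = -51/2 ∩ 2·signedArea(DBA) = -73/2]
2. D_y = 3/2  [DC · AB = -51/2 ∩ 2·signedArea(DBA) = -73/2]
   → D = (3/2, 3/2)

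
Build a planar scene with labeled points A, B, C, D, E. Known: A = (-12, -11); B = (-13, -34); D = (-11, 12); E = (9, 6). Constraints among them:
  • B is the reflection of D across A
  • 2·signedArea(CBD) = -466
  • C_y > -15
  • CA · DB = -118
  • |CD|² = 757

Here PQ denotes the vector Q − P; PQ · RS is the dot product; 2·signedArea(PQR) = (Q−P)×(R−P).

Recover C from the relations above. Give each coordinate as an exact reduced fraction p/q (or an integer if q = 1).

C = (-2, -14)

1. C_x = -2  [2·signedArea(CBD) = -466 ∩ CA · DB = -118]
2. C_y = -14  [2·signedArea(CBD) = -466 ∩ CA · DB = -118]
   → C = (-2, -14)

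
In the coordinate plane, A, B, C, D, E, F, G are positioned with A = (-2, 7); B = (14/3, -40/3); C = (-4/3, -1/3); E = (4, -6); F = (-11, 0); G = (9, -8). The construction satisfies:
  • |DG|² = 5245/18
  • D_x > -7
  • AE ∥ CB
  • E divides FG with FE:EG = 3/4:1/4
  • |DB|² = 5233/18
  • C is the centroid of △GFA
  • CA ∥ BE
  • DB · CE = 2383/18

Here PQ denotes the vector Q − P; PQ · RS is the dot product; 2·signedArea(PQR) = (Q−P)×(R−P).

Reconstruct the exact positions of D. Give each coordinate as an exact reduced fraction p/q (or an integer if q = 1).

D = (-37/6, -1/6)

1. D_x = -37/6  [line -16/3·x + 17/3·y + -575/18 = 0 ∩ |DB|² = 5233/18]
2. D_y = -1/6  [line -16/3·x + 17/3·y + -575/18 = 0 ∩ |DB|² = 5233/18]
   → D = (-37/6, -1/6)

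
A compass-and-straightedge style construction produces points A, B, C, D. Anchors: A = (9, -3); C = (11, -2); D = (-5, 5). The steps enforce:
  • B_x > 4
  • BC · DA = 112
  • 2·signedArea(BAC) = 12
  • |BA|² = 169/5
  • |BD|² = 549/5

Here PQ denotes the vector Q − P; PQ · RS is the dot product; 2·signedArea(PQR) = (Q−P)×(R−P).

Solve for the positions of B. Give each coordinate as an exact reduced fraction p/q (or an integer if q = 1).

1. B_x = 23/5  [BC · DA = 112 ∩ 2·signedArea(BAC) = 12]
2. B_y = 4/5  [BC · DA = 112 ∩ 2·signedArea(BAC) = 12]
   → B = (23/5, 4/5)

B = (23/5, 4/5)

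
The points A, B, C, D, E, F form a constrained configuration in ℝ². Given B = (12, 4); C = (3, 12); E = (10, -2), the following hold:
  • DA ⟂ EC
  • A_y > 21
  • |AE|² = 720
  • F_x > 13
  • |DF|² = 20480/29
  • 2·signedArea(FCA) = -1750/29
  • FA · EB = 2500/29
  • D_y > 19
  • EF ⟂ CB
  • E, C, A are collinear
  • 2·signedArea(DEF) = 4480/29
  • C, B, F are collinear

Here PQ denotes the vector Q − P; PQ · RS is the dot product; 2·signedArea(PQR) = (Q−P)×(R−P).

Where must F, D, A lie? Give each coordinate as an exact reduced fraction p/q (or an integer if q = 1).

1. F_x = 402/29  [C, B, F are collinear ∩ EF ⟂ CB]
2. F_y = 68/29  [C, B, F are collinear ∩ EF ⟂ CB]
   → F = (402/29, 68/29)
3. D_x = -6  [line -126/29·x + 112/29·y + -2996/29 = 0 ∩ |DF|² = 20480/29]
4. D_y = 20  [line -126/29·x + 112/29·y + -2996/29 = 0 ∩ |DF|² = 20480/29]
   → D = (-6, 20)
5. A_x = -2  [E, C, A are collinear ∩ DA ⟂ EC]
6. A_y = 22  [E, C, A are collinear ∩ DA ⟂ EC]
   → A = (-2, 22)

A = (-2, 22)
D = (-6, 20)
F = (402/29, 68/29)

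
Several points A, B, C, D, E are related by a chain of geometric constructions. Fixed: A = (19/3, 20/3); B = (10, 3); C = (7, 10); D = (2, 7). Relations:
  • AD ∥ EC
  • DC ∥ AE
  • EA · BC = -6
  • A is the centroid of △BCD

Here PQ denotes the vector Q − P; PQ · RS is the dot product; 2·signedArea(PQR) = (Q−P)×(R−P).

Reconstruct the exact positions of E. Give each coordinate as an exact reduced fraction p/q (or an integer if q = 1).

E = (34/3, 29/3)

1. E_x = 34/3  [AD ∥ EC ∩ DC ∥ AE]
2. E_y = 29/3  [AD ∥ EC ∩ DC ∥ AE]
   → E = (34/3, 29/3)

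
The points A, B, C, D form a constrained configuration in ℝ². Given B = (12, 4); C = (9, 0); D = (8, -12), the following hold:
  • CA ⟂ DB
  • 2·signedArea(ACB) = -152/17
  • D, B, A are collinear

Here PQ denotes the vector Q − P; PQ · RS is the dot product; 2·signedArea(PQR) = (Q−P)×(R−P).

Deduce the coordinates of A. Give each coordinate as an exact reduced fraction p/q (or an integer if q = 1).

A = (185/17, -8/17)

1. A_x = 185/17  [D, B, A are collinear ∩ CA ⟂ DB]
2. A_y = -8/17  [D, B, A are collinear ∩ CA ⟂ DB]
   → A = (185/17, -8/17)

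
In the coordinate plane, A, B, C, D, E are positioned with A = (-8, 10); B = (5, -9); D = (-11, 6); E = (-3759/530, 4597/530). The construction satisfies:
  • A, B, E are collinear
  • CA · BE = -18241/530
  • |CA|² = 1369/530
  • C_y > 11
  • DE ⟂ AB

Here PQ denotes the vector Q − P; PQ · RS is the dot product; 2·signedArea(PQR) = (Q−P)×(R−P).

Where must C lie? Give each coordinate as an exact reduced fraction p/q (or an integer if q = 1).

1. C_x = -4721/530  [line 6409/530·x + -9367/530·y + 163183/530 = 0 ∩ |CA|² = 1369/530]
2. C_y = 6003/530  [line 6409/530·x + -9367/530·y + 163183/530 = 0 ∩ |CA|² = 1369/530]
   → C = (-4721/530, 6003/530)

C = (-4721/530, 6003/530)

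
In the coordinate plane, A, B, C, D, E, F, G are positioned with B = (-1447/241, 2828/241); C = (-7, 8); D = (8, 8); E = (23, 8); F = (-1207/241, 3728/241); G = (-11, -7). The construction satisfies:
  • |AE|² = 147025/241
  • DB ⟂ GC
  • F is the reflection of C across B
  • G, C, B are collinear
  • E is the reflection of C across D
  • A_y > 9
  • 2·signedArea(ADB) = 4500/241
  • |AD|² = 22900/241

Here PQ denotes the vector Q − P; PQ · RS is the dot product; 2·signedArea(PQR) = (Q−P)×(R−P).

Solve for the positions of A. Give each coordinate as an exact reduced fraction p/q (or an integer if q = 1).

A = (-402/241, 2228/241)

1. A_x = -402/241  [line -900/241·x + -3375/241·y + 29700/241 = 0 ∩ |AD|² = 22900/241]
2. A_y = 2228/241  [line -900/241·x + -3375/241·y + 29700/241 = 0 ∩ |AD|² = 22900/241]
   → A = (-402/241, 2228/241)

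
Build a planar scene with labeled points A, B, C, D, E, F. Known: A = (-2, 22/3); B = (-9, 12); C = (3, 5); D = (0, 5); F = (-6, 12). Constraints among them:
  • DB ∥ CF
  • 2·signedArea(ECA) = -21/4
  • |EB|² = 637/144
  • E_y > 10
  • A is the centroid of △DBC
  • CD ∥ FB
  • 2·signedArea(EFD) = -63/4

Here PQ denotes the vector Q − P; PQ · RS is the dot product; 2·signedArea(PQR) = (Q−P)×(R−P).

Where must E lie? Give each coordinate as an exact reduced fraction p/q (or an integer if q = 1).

E = (-29/4, 65/6)

1. E_x = -29/4  [2·signedArea(EFD) = -63/4 ∩ 2·signedArea(ECA) = -21/4]
2. E_y = 65/6  [2·signedArea(EFD) = -63/4 ∩ 2·signedArea(ECA) = -21/4]
   → E = (-29/4, 65/6)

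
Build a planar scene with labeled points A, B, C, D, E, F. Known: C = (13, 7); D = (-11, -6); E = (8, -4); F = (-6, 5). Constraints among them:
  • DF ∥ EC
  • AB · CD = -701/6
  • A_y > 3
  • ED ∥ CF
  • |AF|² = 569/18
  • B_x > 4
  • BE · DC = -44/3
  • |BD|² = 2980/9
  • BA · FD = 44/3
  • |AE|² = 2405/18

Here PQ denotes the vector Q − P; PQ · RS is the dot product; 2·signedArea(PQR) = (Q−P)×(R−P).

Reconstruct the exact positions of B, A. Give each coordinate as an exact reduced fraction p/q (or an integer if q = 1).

1. B_x = 5  [line -24·x + -13·y + 464/3 = 0 ∩ |BD|² = 2980/9]
2. B_y = 8/3  [line -24·x + -13·y + 464/3 = 0 ∩ |BD|² = 2980/9]
   → B = (5, 8/3)
3. A_x = -1/2  [BA · FD = 44/3 ∩ AB · CD = -701/6]
4. A_y = 23/6  [BA · FD = 44/3 ∩ AB · CD = -701/6]
   → A = (-1/2, 23/6)

A = (-1/2, 23/6)
B = (5, 8/3)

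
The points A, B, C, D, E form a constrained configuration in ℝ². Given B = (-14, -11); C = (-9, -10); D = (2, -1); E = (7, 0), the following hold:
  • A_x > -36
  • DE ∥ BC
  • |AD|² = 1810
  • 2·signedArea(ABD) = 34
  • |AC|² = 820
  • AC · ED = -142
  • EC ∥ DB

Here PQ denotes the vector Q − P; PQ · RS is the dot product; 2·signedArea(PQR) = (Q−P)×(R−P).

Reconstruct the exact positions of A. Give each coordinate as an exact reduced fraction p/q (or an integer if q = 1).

1. A_x = -35  [AC · ED = -142 ∩ 2·signedArea(ABD) = 34]
2. A_y = -22  [AC · ED = -142 ∩ 2·signedArea(ABD) = 34]
   → A = (-35, -22)

A = (-35, -22)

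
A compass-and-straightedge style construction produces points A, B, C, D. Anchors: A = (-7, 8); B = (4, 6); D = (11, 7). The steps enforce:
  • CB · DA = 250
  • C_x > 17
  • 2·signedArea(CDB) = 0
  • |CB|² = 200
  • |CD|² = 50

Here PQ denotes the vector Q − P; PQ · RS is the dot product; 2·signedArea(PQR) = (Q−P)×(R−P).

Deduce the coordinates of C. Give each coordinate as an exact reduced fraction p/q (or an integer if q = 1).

C = (18, 8)

1. C_x = 18  [2·signedArea(CDB) = 0 ∩ CB · DA = 250]
2. C_y = 8  [2·signedArea(CDB) = 0 ∩ CB · DA = 250]
   → C = (18, 8)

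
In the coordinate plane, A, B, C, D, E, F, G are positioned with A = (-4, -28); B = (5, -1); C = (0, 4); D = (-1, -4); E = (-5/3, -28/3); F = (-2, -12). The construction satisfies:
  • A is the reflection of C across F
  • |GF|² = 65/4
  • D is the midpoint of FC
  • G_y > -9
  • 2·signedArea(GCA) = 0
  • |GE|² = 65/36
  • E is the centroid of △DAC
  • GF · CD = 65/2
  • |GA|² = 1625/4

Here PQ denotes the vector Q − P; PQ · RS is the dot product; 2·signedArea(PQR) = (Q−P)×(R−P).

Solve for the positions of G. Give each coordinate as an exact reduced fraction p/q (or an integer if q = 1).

1. G_x = -3/2  [2·signedArea(GCA) = 0 ∩ GF · CD = 65/2]
2. G_y = -8  [2·signedArea(GCA) = 0 ∩ GF · CD = 65/2]
   → G = (-3/2, -8)

G = (-3/2, -8)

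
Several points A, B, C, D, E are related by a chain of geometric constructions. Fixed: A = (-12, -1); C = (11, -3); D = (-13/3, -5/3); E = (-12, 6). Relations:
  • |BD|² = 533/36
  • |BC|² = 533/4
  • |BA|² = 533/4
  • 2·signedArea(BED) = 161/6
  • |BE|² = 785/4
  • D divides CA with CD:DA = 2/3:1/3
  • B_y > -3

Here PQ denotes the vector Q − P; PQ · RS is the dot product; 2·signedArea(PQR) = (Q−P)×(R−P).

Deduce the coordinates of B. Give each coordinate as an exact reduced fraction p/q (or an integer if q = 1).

B = (-1/2, -2)

1. B_x = -1/2  [line 23/3·x + 23/3·y + 115/6 = 0 ∩ |BC|² = 533/4]
2. B_y = -2  [line 23/3·x + 23/3·y + 115/6 = 0 ∩ |BC|² = 533/4]
   → B = (-1/2, -2)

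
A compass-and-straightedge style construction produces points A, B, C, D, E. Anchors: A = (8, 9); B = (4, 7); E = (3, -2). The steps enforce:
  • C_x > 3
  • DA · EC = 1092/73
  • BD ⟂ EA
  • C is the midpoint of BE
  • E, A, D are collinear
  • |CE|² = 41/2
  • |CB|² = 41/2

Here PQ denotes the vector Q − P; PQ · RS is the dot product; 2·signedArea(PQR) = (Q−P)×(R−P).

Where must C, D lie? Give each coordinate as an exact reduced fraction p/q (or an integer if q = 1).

C = (7/2, 5/2)
D = (479/73, 426/73)

1. C_x = 7/2  [C is the midpoint of BE]
2. C_y = 5/2  [C is the midpoint of BE]
   → C = (7/2, 5/2)
3. D_x = 479/73  [E, A, D are collinear ∩ BD ⟂ EA]
4. D_y = 426/73  [E, A, D are collinear ∩ BD ⟂ EA]
   → D = (479/73, 426/73)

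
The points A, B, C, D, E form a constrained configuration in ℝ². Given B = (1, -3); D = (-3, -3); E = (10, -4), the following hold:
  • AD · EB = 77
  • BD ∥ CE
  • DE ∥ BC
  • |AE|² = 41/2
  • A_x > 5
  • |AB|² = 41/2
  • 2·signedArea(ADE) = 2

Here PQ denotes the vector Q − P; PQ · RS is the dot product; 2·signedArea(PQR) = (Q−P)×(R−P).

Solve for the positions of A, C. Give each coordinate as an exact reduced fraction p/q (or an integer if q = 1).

A = (11/2, -7/2)
C = (14, -4)

1. A_x = 11/2  [2·signedArea(ADE) = 2 ∩ AD · EB = 77]
2. A_y = -7/2  [2·signedArea(ADE) = 2 ∩ AD · EB = 77]
   → A = (11/2, -7/2)
3. C_x = 14  [BD ∥ CE ∩ DE ∥ BC]
4. C_y = -4  [BD ∥ CE ∩ DE ∥ BC]
   → C = (14, -4)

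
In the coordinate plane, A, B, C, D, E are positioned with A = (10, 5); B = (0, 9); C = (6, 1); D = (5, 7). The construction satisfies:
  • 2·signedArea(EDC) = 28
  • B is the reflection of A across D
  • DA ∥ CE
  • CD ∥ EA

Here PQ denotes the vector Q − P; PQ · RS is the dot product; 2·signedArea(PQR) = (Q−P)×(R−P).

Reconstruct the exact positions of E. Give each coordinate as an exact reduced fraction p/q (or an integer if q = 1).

E = (11, -1)

1. E_x = 11  [CD ∥ EA ∩ DA ∥ CE]
2. E_y = -1  [CD ∥ EA ∩ DA ∥ CE]
   → E = (11, -1)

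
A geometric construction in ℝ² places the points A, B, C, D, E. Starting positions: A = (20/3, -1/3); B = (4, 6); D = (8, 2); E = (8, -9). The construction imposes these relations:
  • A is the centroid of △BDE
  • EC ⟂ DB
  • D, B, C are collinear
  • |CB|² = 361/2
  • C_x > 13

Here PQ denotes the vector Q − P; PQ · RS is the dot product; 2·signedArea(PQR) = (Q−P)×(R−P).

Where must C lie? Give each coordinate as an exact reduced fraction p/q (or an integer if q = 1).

C = (27/2, -7/2)

1. C_x = 27/2  [D, B, C are collinear ∩ EC ⟂ DB]
2. C_y = -7/2  [D, B, C are collinear ∩ EC ⟂ DB]
   → C = (27/2, -7/2)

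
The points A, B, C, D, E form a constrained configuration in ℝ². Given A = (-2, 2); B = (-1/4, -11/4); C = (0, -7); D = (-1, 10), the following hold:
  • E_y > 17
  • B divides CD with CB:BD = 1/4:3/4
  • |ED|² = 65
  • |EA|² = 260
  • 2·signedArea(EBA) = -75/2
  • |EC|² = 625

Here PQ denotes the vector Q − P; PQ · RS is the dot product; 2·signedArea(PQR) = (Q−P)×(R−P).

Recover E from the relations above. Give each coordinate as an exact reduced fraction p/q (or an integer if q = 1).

1. E_x = 0  [line -19/4·x + -7/4·y + 63/2 = 0 ∩ |ED|² = 65]
2. E_y = 18  [line -19/4·x + -7/4·y + 63/2 = 0 ∩ |ED|² = 65]
   → E = (0, 18)

E = (0, 18)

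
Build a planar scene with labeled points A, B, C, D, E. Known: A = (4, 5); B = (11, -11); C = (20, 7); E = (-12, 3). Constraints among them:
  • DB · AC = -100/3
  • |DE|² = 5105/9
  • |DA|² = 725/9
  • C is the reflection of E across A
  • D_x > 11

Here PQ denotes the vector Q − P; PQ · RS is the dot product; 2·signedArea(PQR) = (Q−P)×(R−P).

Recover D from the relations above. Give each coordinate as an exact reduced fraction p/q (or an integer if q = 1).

1. D_x = 35/3  [line -16·x + -2·y + 562/3 = 0 ∩ |DE|² = 5105/9]
2. D_y = 1/3  [line -16·x + -2·y + 562/3 = 0 ∩ |DE|² = 5105/9]
   → D = (35/3, 1/3)

D = (35/3, 1/3)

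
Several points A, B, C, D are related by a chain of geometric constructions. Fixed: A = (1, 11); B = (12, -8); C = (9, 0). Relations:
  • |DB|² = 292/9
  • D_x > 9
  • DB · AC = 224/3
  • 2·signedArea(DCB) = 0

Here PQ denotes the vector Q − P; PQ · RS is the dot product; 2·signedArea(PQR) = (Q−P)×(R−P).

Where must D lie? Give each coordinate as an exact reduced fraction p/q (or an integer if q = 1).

D = (10, -8/3)

1. D_x = 10  [2·signedArea(DCB) = 0 ∩ DB · AC = 224/3]
2. D_y = -8/3  [2·signedArea(DCB) = 0 ∩ DB · AC = 224/3]
   → D = (10, -8/3)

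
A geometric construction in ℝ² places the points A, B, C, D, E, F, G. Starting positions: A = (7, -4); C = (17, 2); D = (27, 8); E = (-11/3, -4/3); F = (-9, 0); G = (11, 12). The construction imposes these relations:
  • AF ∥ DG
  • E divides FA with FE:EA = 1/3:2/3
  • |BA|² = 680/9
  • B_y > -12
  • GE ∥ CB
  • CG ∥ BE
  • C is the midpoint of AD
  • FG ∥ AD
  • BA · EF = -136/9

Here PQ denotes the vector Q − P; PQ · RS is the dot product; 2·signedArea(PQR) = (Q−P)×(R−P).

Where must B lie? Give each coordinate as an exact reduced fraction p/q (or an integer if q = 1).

1. B_x = 7/3  [CG ∥ BE ∩ GE ∥ CB]
2. B_y = -34/3  [CG ∥ BE ∩ GE ∥ CB]
   → B = (7/3, -34/3)

B = (7/3, -34/3)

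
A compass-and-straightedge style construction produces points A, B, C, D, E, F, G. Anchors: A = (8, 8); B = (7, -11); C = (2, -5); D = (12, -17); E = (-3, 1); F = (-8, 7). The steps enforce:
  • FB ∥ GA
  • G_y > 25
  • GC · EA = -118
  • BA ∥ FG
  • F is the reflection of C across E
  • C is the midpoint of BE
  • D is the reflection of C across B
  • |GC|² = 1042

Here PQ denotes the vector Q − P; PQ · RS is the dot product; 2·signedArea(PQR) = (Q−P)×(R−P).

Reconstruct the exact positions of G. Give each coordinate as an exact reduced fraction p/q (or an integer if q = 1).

1. G_x = -7  [FB ∥ GA ∩ BA ∥ FG]
2. G_y = 26  [FB ∥ GA ∩ BA ∥ FG]
   → G = (-7, 26)

G = (-7, 26)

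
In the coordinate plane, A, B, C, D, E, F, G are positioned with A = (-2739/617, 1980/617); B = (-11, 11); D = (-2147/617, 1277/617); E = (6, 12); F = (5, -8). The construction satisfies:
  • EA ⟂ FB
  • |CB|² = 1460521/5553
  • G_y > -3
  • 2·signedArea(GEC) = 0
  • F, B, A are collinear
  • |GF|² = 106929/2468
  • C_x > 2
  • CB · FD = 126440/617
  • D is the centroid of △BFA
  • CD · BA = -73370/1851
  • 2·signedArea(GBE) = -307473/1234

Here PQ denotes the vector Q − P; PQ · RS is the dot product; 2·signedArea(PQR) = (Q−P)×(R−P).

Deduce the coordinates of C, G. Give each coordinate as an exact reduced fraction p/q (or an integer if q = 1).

C = (4640/1851, 3745/1851)
G = (469/617, -3659/1234)

1. C_x = 4640/1851  [line 5232/617·x + -6213/617·y + -545/617 = 0 ∩ |CB|² = 1460521/5553]
2. C_y = 3745/1851  [line 5232/617·x + -6213/617·y + -545/617 = 0 ∩ |CB|² = 1460521/5553]
   → C = (4640/1851, 3745/1851)
3. G_x = 469/617  [2·signedArea(GEC) = 0 ∩ 2·signedArea(GBE) = -307473/1234]
4. G_y = -3659/1234  [2·signedArea(GEC) = 0 ∩ 2·signedArea(GBE) = -307473/1234]
   → G = (469/617, -3659/1234)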